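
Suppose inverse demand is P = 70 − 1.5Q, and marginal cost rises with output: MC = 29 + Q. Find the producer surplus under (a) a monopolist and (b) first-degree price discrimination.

Monopoly: PS = 210.125; Perfect PD: PS = 336.2

A monopolist chooses Q where MR = MC. MR = 70 − 3Q; setting this equal to 29 + Q gives Q = 10.25 and P = 54.625.
PS = P·Q − VC(Q) = 54.625·10.25 − (29·10.25 + ½·1·10.25²) = 210.125.
A perfectly discriminating monopolist sells every unit with P(Q) ≥ MC(Q), so output equals the competitive quantity Q = 16.4. Each buyer pays their reservation price, so CS = 0 and the firm captures all surplus.
PS = ½·(70 − 29)·16.4 = 336.2.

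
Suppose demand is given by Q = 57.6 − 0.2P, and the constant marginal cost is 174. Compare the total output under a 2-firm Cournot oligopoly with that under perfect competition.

Cournot: Q = 15.2; Competition: Q = 22.8

Inverting demand: P = 288 − 5Q.
With 2 symmetric Cournot firms, each firm's FOC gives 288 − 15q = 174, so q = 7.6, Q = 2·7.6 = 15.2, and P = 212.
Perfect competition: P = MC = 174, so 288 − 5Q = 174 and Q = 22.8.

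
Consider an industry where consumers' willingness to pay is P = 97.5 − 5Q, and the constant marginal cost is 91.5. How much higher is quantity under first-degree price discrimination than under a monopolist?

The monopolist equates marginal revenue to marginal cost: 97.5 − 10Q = 91.5, so Q = 0.6. From demand, P = 94.5.
With perfect price discrimination, output is the efficient level Q = 1.2 (where demand meets MC), but every buyer pays their willingness to pay: CS = 0 and PS = total surplus.
Change in quantity: 1.2 − 0.6 = 0.6.

Quantity rises by 0.6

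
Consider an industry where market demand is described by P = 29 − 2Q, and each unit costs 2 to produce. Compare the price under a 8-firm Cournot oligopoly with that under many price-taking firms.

Cournot: P = 5; Competition: P = 2

In a 8-firm Cournot equilibrium, symmetry and the first-order condition give q = (29 − 2)/(18) = 1.5. So Q = 12 and P = 5.
Under competition P = MC = 2, so Q = (29 − 2)/2 = 13.5.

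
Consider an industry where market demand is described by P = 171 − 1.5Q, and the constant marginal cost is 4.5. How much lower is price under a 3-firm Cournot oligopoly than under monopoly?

P falls by 41.625

The monopolist equates marginal revenue to marginal cost: 171 − 3Q = 4.5, so Q = 55.5. From demand, P = 87.75.
With 3 symmetric Cournot firms, each firm's FOC gives 171 − 6q = 4.5, so q = 27.75, Q = 3·27.75 = 83.25, and P = 46.125.
Change in price: 46.125 − 87.75 = −41.625.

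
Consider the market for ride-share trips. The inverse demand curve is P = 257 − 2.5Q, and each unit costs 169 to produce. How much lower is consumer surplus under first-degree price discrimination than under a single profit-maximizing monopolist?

Consumer surplus falls by 387.2

A monopolist chooses Q where MR = MC. MR = 257 − 5Q; setting this equal to 169 gives Q = 17.6 and P = 213.
CS = ½·(257 − 213)·17.6 = 387.2.
A perfectly discriminating monopolist sells every unit with P(Q) ≥ MC(Q), so output equals the competitive quantity Q = 35.2. Each buyer pays their reservation price, so CS = 0 and the firm captures all surplus.
CS = 0.
Change in consumer surplus: 0 − 387.2 = −387.2.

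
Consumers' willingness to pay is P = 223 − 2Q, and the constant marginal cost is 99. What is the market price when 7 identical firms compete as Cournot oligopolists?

In a 7-firm Cournot equilibrium, symmetry and the first-order condition give q = (223 − 99)/(16) = 7.75. So Q = 54.25 and P = 114.5.

P = 114.5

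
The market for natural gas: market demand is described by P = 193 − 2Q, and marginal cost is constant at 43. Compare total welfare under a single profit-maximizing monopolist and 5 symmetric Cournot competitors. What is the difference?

Monopoly sets MR = MC: 193 − 4Q = 43 ⇒ Q = 37.5, P = 193 − 2·37.5 = 118.
CS = ½·(193 − 118)·37.5 = 1406.25; PS = (118 − 43)·37.5 = 2812.5; TS = 4218.75.
In a 5-firm Cournot equilibrium, symmetry and the first-order condition give q = (193 − 43)/(12) = 12.5. So Q = 62.5 and P = 68.
CS = ½·(193 − 68)·62.5 = 3906.25; PS = (68 − 43)·62.5 = 1562.5; TS = 5468.75.
Change in total welfare: 5468.75 − 4218.75 = 1250.

TS rises by 1250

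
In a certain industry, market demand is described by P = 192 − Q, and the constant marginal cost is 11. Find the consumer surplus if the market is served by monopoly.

The monopolist equates marginal revenue to marginal cost: 192 − 2Q = 11, so Q = 90.5. From demand, P = 101.5.
CS = ½·(192 − 101.5)·90.5 = 4095.125.

CS = 4095.125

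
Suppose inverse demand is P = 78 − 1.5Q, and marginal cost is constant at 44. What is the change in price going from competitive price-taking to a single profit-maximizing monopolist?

Perfect competition: P = MC = 44, so 78 − 1.5Q = 44 and Q = 68/3.
A monopolist chooses Q where MR = MC. MR = 78 − 3Q; setting this equal to 44 gives Q = 34/3 and P = 61.
Change in price: 61 − 44 = 17.

P rises by 17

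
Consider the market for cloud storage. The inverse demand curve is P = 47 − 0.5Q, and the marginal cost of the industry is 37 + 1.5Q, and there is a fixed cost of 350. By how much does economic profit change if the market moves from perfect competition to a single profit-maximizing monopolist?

π rises by 1.25

Competitive equilibrium sets price equal to marginal cost: 47 − 0.5Q = 37 + 1.5Q, so Q = 5 and P = 44.5.
Profit = 44.5·5 − (37·5 + ½·1.5·5²) − 350 = −331.25.
A monopolist chooses Q where MR = MC. MR = 47 − Q; setting this equal to 37 + 1.5Q gives Q = 4 and P = 45.
Profit = 45·4 − (37·4 + ½·1.5·4²) − 350 = −330.
Change in economic profit: −330 − −331.25 = 1.25.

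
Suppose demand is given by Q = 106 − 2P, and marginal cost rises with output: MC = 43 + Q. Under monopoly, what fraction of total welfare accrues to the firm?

PS/TS = 0.8

Inverting demand: P = 53 − 0.5Q.
The monopolist equates marginal revenue to marginal cost: 53 − Q = 43 + Q, so Q = 5. From demand, P = 50.5.
CS = ½·(53 − 50.5)·5 = 6.25.
PS = P·Q − VC(Q) = 50.5·5 − (43·5 + ½·1·5²) = 25.
Share captured = PS/TS = 25/31.25 = 0.8.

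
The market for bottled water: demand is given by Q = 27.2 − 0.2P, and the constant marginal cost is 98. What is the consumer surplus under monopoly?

Inverting demand: P = 136 − 5Q.
Monopoly sets MR = MC: 136 − 10Q = 98 ⇒ Q = 3.8, P = 136 − 5·3.8 = 117.
CS = ½·(136 − 117)·3.8 = 36.1.

CS = 36.1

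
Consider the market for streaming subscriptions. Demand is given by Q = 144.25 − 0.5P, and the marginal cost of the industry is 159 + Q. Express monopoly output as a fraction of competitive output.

Q_m/Q_c = 0.6

Inverting demand: P = 288.5 − 2Q.
Monopoly sets MR = MC: 288.5 − 4Q = 159 + Q ⇒ Q = 25.9, P = 288.5 − 2·25.9 = 236.7.
Under competition P = MC: 288.5 − 2Q = 159 + Q ⇒ Q = 259/6, P = 1213/6.
Ratio Q_m/Q_c = 25.9/(259/6) = 0.6.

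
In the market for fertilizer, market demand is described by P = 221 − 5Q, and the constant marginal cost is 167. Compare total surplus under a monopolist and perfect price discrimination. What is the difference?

Monopoly sets MR = MC: 221 − 10Q = 167 ⇒ Q = 5.4, P = 221 − 5·5.4 = 194.
CS = ½·(221 − 194)·5.4 = 72.9; PS = (194 − 167)·5.4 = 145.8; TS = 218.7.
A perfectly discriminating monopolist sells every unit with P(Q) ≥ MC(Q), so output equals the competitive quantity Q = 10.8. Each buyer pays their reservation price, so CS = 0 and the firm captures all surplus.
TS = 291.6 (equal to competitive TS).
Change in total surplus: 291.6 − 218.7 = 72.9.

Total surplus rises by 72.9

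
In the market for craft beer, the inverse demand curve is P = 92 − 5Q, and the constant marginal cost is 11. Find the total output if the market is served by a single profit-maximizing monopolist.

The monopolist equates marginal revenue to marginal cost: 92 − 10Q = 11, so Q = 8.1. From demand, P = 51.5.

Q = 8.1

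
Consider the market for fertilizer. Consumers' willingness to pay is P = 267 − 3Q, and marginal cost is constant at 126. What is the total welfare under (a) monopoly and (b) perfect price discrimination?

Monopoly: TS = 2485.125; Perfect PD: TS = 3313.5

Monopoly sets MR = MC: 267 − 6Q = 126 ⇒ Q = 23.5, P = 267 − 3·23.5 = 196.5.
CS = ½·(267 − 196.5)·23.5 = 828.375; PS = (196.5 − 126)·23.5 = 1656.75; TS = 2485.125.
Under first-degree price discrimination the firm charges each unit its demand price and produces up to where P = MC, i.e. Q = 47. Consumer surplus is zero; producer surplus equals total surplus.
TS = 3313.5 (equal to competitive TS).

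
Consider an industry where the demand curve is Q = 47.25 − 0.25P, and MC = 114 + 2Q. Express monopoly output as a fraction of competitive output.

Inverting demand: P = 189 − 4Q.
A monopolist chooses Q where MR = MC. MR = 189 − 8Q; setting this equal to 114 + 2Q gives Q = 7.5 and P = 159.
Competitive equilibrium sets price equal to marginal cost: 189 − 4Q = 114 + 2Q, so Q = 12.5 and P = 139.
Ratio Q_m/Q_c = 7.5/12.5 = 0.6.

Q_m/Q_c = 0.6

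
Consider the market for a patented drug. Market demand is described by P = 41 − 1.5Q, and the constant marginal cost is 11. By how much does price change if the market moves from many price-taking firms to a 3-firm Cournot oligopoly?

Price rises by 7.5

Perfect competition: P = MC = 11, so 41 − 1.5Q = 11 and Q = 20.
Cournot with 3 identical firms: the symmetric best-response condition is 41 − 6q = 11. Each firm produces q = 5, total output Q = 15, price P = 18.5.
Change in price: 18.5 − 11 = 7.5.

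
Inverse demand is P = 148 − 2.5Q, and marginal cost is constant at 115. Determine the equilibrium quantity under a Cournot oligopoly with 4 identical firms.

Q = 10.56

In a 4-firm Cournot equilibrium, symmetry and the first-order condition give q = (148 − 115)/(12.5) = 2.64. So Q = 10.56 and P = 121.6.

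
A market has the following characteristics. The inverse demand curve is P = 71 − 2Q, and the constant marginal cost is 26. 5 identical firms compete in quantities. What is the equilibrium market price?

P = 33.5

Cournot with 5 identical firms: the symmetric best-response condition is 71 − 12q = 26. Each firm produces q = 3.75, total output Q = 18.75, price P = 33.5.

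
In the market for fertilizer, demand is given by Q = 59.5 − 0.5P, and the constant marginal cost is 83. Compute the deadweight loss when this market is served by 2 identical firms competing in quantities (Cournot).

Inverting demand: P = 119 − 2Q.
Competitive firms price at marginal cost: P = 83, giving Q = 18.
With 2 symmetric Cournot firms, each firm's FOC gives 119 − 6q = 83, so q = 6, Q = 2·6 = 12, and P = 95.
DWL is the triangle between Q = 12 and Q = 18: ½·(18 − 12)·(95 − 83) = 36.

DWL = 36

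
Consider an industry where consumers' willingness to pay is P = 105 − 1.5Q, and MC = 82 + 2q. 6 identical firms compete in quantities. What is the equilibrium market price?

Cournot with 6 identical firms: the symmetric best-response condition is 105 − 10.5q = 82 + 2q. Each firm produces q = 1.84, total output Q = 11.04, price P = 88.44.

P = 88.44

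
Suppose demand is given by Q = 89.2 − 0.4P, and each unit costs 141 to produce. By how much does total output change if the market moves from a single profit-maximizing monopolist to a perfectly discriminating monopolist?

Q rises by 16.4

Inverting demand: P = 223 − 2.5Q.
The monopolist equates marginal revenue to marginal cost: 223 − 5Q = 141, so Q = 16.4. From demand, P = 182.
A perfectly discriminating monopolist sells every unit with P(Q) ≥ MC(Q), so output equals the competitive quantity Q = 32.8. Each buyer pays their reservation price, so CS = 0 and the firm captures all surplus.
Change in total output: 32.8 − 16.4 = 16.4.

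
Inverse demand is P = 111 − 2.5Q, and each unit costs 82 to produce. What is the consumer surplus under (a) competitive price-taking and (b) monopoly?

Competitive firms price at marginal cost: P = 82, giving Q = 11.6.
CS = ½·(111 − 82)·11.6 = 168.2.
Monopoly sets MR = MC: 111 − 5Q = 82 ⇒ Q = 5.8, P = 111 − 2.5·5.8 = 96.5.
CS = ½·(111 − 96.5)·5.8 = 42.05.

Competition: CS = 168.2; Monopoly: CS = 42.05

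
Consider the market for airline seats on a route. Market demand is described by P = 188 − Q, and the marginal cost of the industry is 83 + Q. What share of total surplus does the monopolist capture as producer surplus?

Monopoly sets MR = MC: 188 − 2Q = 83 + Q ⇒ Q = 35, P = 188 − 35 = 153.
CS = ½·(188 − 153)·35 = 612.5.
PS = P·Q − VC(Q) = 153·35 − (83·35 + ½·1·35²) = 1837.5.
Share captured = PS/TS = 1837.5/2450 = 0.75.

PS/TS = 0.75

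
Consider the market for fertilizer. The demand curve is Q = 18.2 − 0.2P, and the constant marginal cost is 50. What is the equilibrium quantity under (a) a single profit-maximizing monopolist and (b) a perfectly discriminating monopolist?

Inverting demand: P = 91 − 5Q.
The monopolist equates marginal revenue to marginal cost: 91 − 10Q = 50, so Q = 4.1. From demand, P = 70.5.
Under first-degree price discrimination the firm charges each unit its demand price and produces up to where P = MC, i.e. Q = 8.2. Consumer surplus is zero; producer surplus equals total surplus.

Monopoly: Q = 4.1; Perfect PD: Q = 8.2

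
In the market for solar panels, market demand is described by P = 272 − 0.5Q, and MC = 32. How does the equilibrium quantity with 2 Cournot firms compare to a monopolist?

Cournot: Q = 320; Monopoly: Q = 240

In a 2-firm Cournot equilibrium, symmetry and the first-order condition give q = (272 − 32)/(1.5) = 160. So Q = 320 and P = 112.
Monopoly sets MR = MC: 272 − Q = 32 ⇒ Q = 240, P = 272 − 0.5·240 = 152.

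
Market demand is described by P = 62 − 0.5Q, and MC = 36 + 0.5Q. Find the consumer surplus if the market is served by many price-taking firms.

CS = 169

Competitive equilibrium sets price equal to marginal cost: 62 − 0.5Q = 36 + 0.5Q, so Q = 26 and P = 49.
CS = ½·(62 − 49)·26 = 169.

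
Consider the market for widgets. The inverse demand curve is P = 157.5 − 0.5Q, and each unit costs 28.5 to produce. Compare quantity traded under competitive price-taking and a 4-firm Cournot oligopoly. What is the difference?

Competitive firms price at marginal cost: P = 28.5, giving Q = 258.
With 4 symmetric Cournot firms, each firm's FOC gives 157.5 − 2.5q = 28.5, so q = 51.6, Q = 4·51.6 = 206.4, and P = 54.3.
Change in quantity traded: 206.4 − 258 = −51.6.

Q falls by 51.6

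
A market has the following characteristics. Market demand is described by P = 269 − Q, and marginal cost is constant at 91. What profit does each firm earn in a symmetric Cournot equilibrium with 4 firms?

With 4 symmetric Cournot firms, each firm's FOC gives 269 − 5q = 91, so q = 35.6, Q = 4·35.6 = 142.4, and P = 126.6.
Each firm's profit = (126.6 − 91)·35.6 = 1267.36.

π_i = 1267.36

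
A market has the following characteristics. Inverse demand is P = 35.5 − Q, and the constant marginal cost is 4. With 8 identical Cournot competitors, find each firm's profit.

With 8 symmetric Cournot firms, each firm's FOC gives 35.5 − 9q = 4, so q = 3.5, Q = 8·3.5 = 28, and P = 7.5.
Each firm's profit = (7.5 − 4)·3.5 = 12.25.

π_i = 12.25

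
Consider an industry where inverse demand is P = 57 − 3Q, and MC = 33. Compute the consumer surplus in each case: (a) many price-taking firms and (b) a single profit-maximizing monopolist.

Perfect competition: P = MC = 33, so 57 − 3Q = 33 and Q = 8.
CS = ½·(57 − 33)·8 = 96.
Monopoly sets MR = MC: 57 − 6Q = 33 ⇒ Q = 4, P = 57 − 3·4 = 45.
CS = ½·(57 − 45)·4 = 24.

Competition: CS = 96; Monopoly: CS = 24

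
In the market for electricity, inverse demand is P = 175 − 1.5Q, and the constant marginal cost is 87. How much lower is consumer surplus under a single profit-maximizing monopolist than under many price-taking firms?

Perfect competition: P = MC = 87, so 175 − 1.5Q = 87 and Q = 176/3.
CS = ½·(175 − 87)·176/3 = 7744/3.
The monopolist equates marginal revenue to marginal cost: 175 − 3Q = 87, so Q = 88/3. From demand, P = 131.
CS = ½·(175 − 131)·88/3 = 1936/3.
Change in consumer surplus: 1936/3 − 7744/3 = −1936.

CS falls by 1936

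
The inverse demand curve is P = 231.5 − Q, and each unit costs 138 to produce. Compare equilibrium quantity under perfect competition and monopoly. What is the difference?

Competitive firms price at marginal cost: P = 138, giving Q = 93.5.
The monopolist equates marginal revenue to marginal cost: 231.5 − 2Q = 138, so Q = 46.75. From demand, P = 184.75.
Change in equilibrium quantity: 46.75 − 93.5 = −46.75.

Equilibrium quantity falls by 46.75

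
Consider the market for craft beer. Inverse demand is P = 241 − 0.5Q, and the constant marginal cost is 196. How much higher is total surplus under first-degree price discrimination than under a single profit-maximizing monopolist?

Total surplus rises by 506.25

The monopolist equates marginal revenue to marginal cost: 241 − Q = 196, so Q = 45. From demand, P = 218.5.
CS = ½·(241 − 218.5)·45 = 506.25; PS = (218.5 − 196)·45 = 1012.5; TS = 1518.75.
With perfect price discrimination, output is the efficient level Q = 90 (where demand meets MC), but every buyer pays their willingness to pay: CS = 0 and PS = total surplus.
TS = 2025 (equal to competitive TS).
Change in total surplus: 2025 − 1518.75 = 506.25.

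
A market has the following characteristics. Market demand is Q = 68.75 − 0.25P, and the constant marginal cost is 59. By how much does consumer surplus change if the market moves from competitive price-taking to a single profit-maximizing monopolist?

CS falls by 4374

Inverting demand: P = 275 − 4Q.
Competitive firms price at marginal cost: P = 59, giving Q = 54.
CS = ½·(275 − 59)·54 = 5832.
Monopoly sets MR = MC: 275 − 8Q = 59 ⇒ Q = 27, P = 275 − 4·27 = 167.
CS = ½·(275 − 167)·27 = 1458.
Change in consumer surplus: 1458 − 5832 = −4374.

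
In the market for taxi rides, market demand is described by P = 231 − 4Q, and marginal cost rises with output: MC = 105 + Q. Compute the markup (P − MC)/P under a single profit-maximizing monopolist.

The monopolist equates marginal revenue to marginal cost: 231 − 8Q = 105 + Q, so Q = 14. From demand, P = 175.
Lerner index = (P − MC)/P = (175 − 119)/175 = 0.32.

Lerner index = 0.32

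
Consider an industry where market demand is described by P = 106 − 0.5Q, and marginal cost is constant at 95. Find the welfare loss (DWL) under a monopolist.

Competitive firms price at marginal cost: P = 95, giving Q = 22.
A monopolist chooses Q where MR = MC. MR = 106 − Q; setting this equal to 95 gives Q = 11 and P = 100.5.
DWL is the triangle between Q = 11 and Q = 22: ½·(22 − 11)·(100.5 − 95) = 30.25.

DWL = 30.25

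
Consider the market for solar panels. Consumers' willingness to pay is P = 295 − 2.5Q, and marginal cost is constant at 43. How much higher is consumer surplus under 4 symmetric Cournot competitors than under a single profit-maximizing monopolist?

Consumer surplus rises by 4953.312

The monopolist equates marginal revenue to marginal cost: 295 − 5Q = 43, so Q = 50.4. From demand, P = 169.
CS = ½·(295 − 169)·50.4 = 3175.2.
Cournot with 4 identical firms: the symmetric best-response condition is 295 − 12.5q = 43. Each firm produces q = 20.16, total output Q = 80.64, price P = 93.4.
CS = ½·(295 − 93.4)·80.64 = 8128.512.
Change in consumer surplus: 8128.512 − 3175.2 = 4953.312.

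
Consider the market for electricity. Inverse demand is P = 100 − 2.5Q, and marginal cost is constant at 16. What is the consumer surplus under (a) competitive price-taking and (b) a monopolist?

Competition: CS = 1411.2; Monopoly: CS = 352.8

Under competition P = MC = 16, so Q = (100 − 16)/2.5 = 33.6.
CS = ½·(100 − 16)·33.6 = 1411.2.
Monopoly sets MR = MC: 100 − 5Q = 16 ⇒ Q = 16.8, P = 100 − 2.5·16.8 = 58.
CS = ½·(100 − 58)·16.8 = 352.8.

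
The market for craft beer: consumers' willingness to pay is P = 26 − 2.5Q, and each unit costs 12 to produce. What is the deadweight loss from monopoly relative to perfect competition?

DWL = 9.8

Under competition P = MC = 12, so Q = (26 − 12)/2.5 = 5.6.
A monopolist chooses Q where MR = MC. MR = 26 − 5Q; setting this equal to 12 gives Q = 2.8 and P = 19.
DWL is the triangle between Q = 2.8 and Q = 5.6: ½·(5.6 − 2.8)·(19 − 12) = 9.8.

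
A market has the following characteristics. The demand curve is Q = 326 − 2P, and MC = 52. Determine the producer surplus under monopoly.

Inverting demand: P = 163 − 0.5Q.
A monopolist chooses Q where MR = MC. MR = 163 − Q; setting this equal to 52 gives Q = 111 and P = 107.5.
PS = (107.5 − 52)·111 = 6160.5.

PS = 6160.5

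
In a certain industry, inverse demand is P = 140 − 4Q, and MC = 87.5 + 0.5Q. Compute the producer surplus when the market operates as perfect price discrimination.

PS = 306.25

A perfectly discriminating monopolist sells every unit with P(Q) ≥ MC(Q), so output equals the competitive quantity Q = 35/3. Each buyer pays their reservation price, so CS = 0 and the firm captures all surplus.
PS = ½·(140 − 87.5)·35/3 = 306.25.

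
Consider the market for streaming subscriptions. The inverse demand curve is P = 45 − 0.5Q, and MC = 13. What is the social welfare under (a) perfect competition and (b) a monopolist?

Under competition P = MC = 13, so Q = (45 − 13)/0.5 = 64.
CS = ½·(45 − 13)·64 = 1024; PS = (13 − 13)·64 = 0; TS = 1024.
The monopolist equates marginal revenue to marginal cost: 45 − Q = 13, so Q = 32. From demand, P = 29.
CS = ½·(45 − 29)·32 = 256; PS = (29 − 13)·32 = 512; TS = 768.

Competition: TS = 1024; Monopoly: TS = 768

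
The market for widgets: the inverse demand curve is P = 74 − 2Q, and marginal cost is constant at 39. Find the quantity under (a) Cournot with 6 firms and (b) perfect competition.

In a 6-firm Cournot equilibrium, symmetry and the first-order condition give q = (74 − 39)/(14) = 2.5. So Q = 15 and P = 44.
Competitive firms price at marginal cost: P = 39, giving Q = 17.5.

Cournot: Q = 15; Competition: Q = 17.5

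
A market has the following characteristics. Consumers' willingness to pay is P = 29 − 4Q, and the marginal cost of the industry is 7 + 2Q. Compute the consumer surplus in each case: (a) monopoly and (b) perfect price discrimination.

Monopoly: CS = 9.68; Perfect PD: CS = 0

Monopoly sets MR = MC: 29 − 8Q = 7 + 2Q ⇒ Q = 2.2, P = 29 − 4·2.2 = 20.2.
CS = ½·(29 − 20.2)·2.2 = 9.68.
Under first-degree price discrimination the firm charges each unit its demand price and produces up to where P = MC, i.e. Q = 11/3. Consumer surplus is zero; producer surplus equals total surplus.
CS = 0.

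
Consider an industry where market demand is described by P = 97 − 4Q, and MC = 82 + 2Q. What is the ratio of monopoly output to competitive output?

Q_m/Q_c = 0.6

Monopoly sets MR = MC: 97 − 8Q = 82 + 2Q ⇒ Q = 1.5, P = 97 − 4·1.5 = 91.
Competitive equilibrium sets price equal to marginal cost: 97 − 4Q = 82 + 2Q, so Q = 2.5 and P = 87.
Ratio Q_m/Q_c = 1.5/2.5 = 0.6.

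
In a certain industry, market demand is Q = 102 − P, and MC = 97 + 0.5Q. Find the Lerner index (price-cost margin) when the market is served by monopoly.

Inverting demand: P = 102 − Q.
The monopolist equates marginal revenue to marginal cost: 102 − 2Q = 97 + 0.5Q, so Q = 2. From demand, P = 100.
Lerner index = (P − MC)/P = (100 − 98)/100 = 0.02.

Lerner index = 0.02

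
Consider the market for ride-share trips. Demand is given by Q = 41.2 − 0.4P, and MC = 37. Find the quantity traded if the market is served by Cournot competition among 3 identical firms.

Q = 19.8

Inverting demand: P = 103 − 2.5Q.
With 3 symmetric Cournot firms, each firm's FOC gives 103 − 10q = 37, so q = 6.6, Q = 3·6.6 = 19.8, and P = 53.5.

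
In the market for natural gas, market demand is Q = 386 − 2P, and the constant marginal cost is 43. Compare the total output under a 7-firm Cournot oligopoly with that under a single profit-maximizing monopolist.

Inverting demand: P = 193 − 0.5Q.
With 7 symmetric Cournot firms, each firm's FOC gives 193 − 4q = 43, so q = 37.5, Q = 7·37.5 = 262.5, and P = 61.75.
A monopolist chooses Q where MR = MC. MR = 193 − Q; setting this equal to 43 gives Q = 150 and P = 118.

Cournot: Q = 262.5; Monopoly: Q = 150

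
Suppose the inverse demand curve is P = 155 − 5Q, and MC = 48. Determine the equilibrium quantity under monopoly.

Q = 10.7

A monopolist chooses Q where MR = MC. MR = 155 − 10Q; setting this equal to 48 gives Q = 10.7 and P = 101.5.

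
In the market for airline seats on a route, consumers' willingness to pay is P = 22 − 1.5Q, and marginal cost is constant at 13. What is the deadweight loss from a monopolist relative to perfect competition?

DWL = 6.75

Competitive firms price at marginal cost: P = 13, giving Q = 6.
The monopolist equates marginal revenue to marginal cost: 22 − 3Q = 13, so Q = 3. From demand, P = 17.5.
DWL is the triangle between Q = 3 and Q = 6: ½·(6 − 3)·(17.5 − 13) = 6.75.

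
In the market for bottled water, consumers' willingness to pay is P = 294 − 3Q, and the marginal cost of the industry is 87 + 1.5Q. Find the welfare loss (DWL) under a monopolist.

Under competition P = MC: 294 − 3Q = 87 + 1.5Q ⇒ Q = 46, P = 156.
A monopolist chooses Q where MR = MC. MR = 294 − 6Q; setting this equal to 87 + 1.5Q gives Q = 27.6 and P = 211.2.
CS = ½·(294 − 156)·46 = 3174; PS = (156·46 − 87·46 − ½·1.5·46²) = 1587; TS = 4761.
CS = ½·(294 − 211.2)·27.6 = 1142.64; PS = (211.2·27.6 − 87·27.6 − ½·1.5·27.6²) = 2856.6; TS = 3999.24.
DWL = 4761 − 3999.24 = 761.76.

DWL = 761.76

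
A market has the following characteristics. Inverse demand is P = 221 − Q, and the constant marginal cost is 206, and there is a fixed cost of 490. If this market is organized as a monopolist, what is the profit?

Profit = −433.75

The monopolist equates marginal revenue to marginal cost: 221 − 2Q = 206, so Q = 7.5. From demand, P = 213.5.
Profit = (213.5 − 206)·7.5 − 490 = −433.75.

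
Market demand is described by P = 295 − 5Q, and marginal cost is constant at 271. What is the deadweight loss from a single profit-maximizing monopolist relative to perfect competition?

Perfect competition: P = MC = 271, so 295 − 5Q = 271 and Q = 4.8.
A monopolist chooses Q where MR = MC. MR = 295 − 10Q; setting this equal to 271 gives Q = 2.4 and P = 283.
DWL is the triangle between Q = 2.4 and Q = 4.8: ½·(4.8 − 2.4)·(283 − 271) = 14.4.

DWL = 14.4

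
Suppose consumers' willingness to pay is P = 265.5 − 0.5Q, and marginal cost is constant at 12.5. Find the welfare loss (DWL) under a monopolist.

DWL = 16002.25

Competitive firms price at marginal cost: P = 12.5, giving Q = 506.
The monopolist equates marginal revenue to marginal cost: 265.5 − Q = 12.5, so Q = 253. From demand, P = 139.
DWL is the triangle between Q = 253 and Q = 506: ½·(506 − 253)·(139 − 12.5) = 16002.25.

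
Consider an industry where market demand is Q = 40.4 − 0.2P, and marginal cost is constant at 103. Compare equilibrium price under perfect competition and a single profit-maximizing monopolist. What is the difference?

P rises by 49.5

Inverting demand: P = 202 − 5Q.
Competitive firms price at marginal cost: P = 103, giving Q = 19.8.
A monopolist chooses Q where MR = MC. MR = 202 − 10Q; setting this equal to 103 gives Q = 9.9 and P = 152.5.
Change in equilibrium price: 152.5 − 103 = 49.5.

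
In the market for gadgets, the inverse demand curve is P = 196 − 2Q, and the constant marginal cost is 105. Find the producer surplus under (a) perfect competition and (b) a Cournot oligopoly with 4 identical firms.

Competitive firms price at marginal cost: P = 105, giving Q = 45.5.
PS = (105 − 105)·45.5 = 0.
With 4 symmetric Cournot firms, each firm's FOC gives 196 − 10q = 105, so q = 9.1, Q = 4·9.1 = 36.4, and P = 123.2.
PS = (123.2 − 105)·36.4 = 662.48.

Competition: PS = 0; Cournot: PS = 662.48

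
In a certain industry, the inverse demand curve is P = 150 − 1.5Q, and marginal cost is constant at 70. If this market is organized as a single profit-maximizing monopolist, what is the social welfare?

Monopoly sets MR = MC: 150 − 3Q = 70 ⇒ Q = 80/3, P = 150 − 1.5·80/3 = 110.
CS = ½·(150 − 110)·80/3 = 1600/3; PS = (110 − 70)·80/3 = 3200/3; TS = 1600.

TS = 1600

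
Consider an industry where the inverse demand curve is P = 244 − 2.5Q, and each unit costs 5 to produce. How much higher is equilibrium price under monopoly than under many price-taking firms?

Equilibrium price rises by 119.5

Competitive firms price at marginal cost: P = 5, giving Q = 95.6.
The monopolist equates marginal revenue to marginal cost: 244 − 5Q = 5, so Q = 47.8. From demand, P = 124.5.
Change in equilibrium price: 124.5 − 5 = 119.5.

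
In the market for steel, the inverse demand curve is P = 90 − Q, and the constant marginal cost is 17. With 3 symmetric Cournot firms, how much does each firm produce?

In a 3-firm Cournot equilibrium, symmetry and the first-order condition give q = (90 − 17)/(4) = 18.25. So Q = 54.75 and P = 35.25.

q_i = 18.25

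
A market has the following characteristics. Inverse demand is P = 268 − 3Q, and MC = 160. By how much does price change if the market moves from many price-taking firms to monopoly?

Price rises by 54

Under competition P = MC = 160, so Q = (268 − 160)/3 = 36.
Monopoly sets MR = MC: 268 − 6Q = 160 ⇒ Q = 18, P = 268 − 3·18 = 214.
Change in price: 214 − 160 = 54.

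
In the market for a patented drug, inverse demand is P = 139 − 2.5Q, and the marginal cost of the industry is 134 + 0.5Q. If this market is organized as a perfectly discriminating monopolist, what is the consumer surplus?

CS = 0

A perfectly discriminating monopolist sells every unit with P(Q) ≥ MC(Q), so output equals the competitive quantity Q = 5/3. Each buyer pays their reservation price, so CS = 0 and the firm captures all surplus.
CS = 0.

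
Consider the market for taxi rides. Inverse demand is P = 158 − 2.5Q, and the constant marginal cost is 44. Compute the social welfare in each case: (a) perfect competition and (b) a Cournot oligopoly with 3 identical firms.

Competitive firms price at marginal cost: P = 44, giving Q = 45.6.
CS = ½·(158 − 44)·45.6 = 2599.2; PS = (44 − 44)·45.6 = 0; TS = 2599.2.
Cournot with 3 identical firms: the symmetric best-response condition is 158 − 10q = 44. Each firm produces q = 11.4, total output Q = 34.2, price P = 72.5.
CS = ½·(158 − 72.5)·34.2 = 1462.05; PS = (72.5 − 44)·34.2 = 974.7; TS = 2436.75.

Competition: TS = 2599.2; Cournot: TS = 2436.75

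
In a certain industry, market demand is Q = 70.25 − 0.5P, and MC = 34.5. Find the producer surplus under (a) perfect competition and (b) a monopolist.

Inverting demand: P = 140.5 − 2Q.
Under competition P = MC = 34.5, so Q = (140.5 − 34.5)/2 = 53.
PS = (34.5 − 34.5)·53 = 0.
A monopolist chooses Q where MR = MC. MR = 140.5 − 4Q; setting this equal to 34.5 gives Q = 26.5 and P = 87.5.
PS = (87.5 − 34.5)·26.5 = 1404.5.

Competition: PS = 0; Monopoly: PS = 1404.5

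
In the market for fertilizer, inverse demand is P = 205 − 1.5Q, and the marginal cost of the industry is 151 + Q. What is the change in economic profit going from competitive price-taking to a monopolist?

Under competition P = MC: 205 − 1.5Q = 151 + Q ⇒ Q = 21.6, P = 172.6.
Profit = 172.6·21.6 − (151·21.6 + ½·1·21.6²) = 233.28.
Monopoly sets MR = MC: 205 − 3Q = 151 + Q ⇒ Q = 13.5, P = 205 − 1.5·13.5 = 184.75.
Profit = 184.75·13.5 − (151·13.5 + ½·1·13.5²) = 364.5.
Change in economic profit: 364.5 − 233.28 = 131.22.

Economic profit rises by 131.22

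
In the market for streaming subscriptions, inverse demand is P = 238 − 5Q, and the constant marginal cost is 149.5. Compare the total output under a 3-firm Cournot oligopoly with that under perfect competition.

Cournot: Q = 13.275; Competition: Q = 17.7

In a 3-firm Cournot equilibrium, symmetry and the first-order condition give q = (238 − 149.5)/(20) = 4.425. So Q = 13.275 and P = 171.625.
Under competition P = MC = 149.5, so Q = (238 − 149.5)/5 = 17.7.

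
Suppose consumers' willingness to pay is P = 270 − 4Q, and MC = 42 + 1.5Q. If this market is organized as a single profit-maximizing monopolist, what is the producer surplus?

A monopolist chooses Q where MR = MC. MR = 270 − 8Q; setting this equal to 42 + 1.5Q gives Q = 24 and P = 174.
PS = P·Q − VC(Q) = 174·24 − (42·24 + ½·1.5·24²) = 2736.

PS = 2736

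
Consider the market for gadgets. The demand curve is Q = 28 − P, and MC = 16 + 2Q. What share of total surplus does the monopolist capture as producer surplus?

PS/TS = 0.8

Inverting demand: P = 28 − Q.
The monopolist equates marginal revenue to marginal cost: 28 − 2Q = 16 + 2Q, so Q = 3. From demand, P = 25.
CS = ½·(28 − 25)·3 = 4.5.
PS = P·Q − VC(Q) = 25·3 − (16·3 + ½·2·3²) = 18.
Share captured = PS/TS = 18/22.5 = 0.8.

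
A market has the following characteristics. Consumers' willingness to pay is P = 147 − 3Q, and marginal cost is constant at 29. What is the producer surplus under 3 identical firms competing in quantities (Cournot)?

With 3 symmetric Cournot firms, each firm's FOC gives 147 − 12q = 29, so q = 59/6, Q = 3·59/6 = 29.5, and P = 58.5.
PS = (58.5 − 29)·29.5 = 870.25.

PS = 870.25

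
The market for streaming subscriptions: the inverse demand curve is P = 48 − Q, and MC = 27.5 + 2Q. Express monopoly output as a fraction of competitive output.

Monopoly sets MR = MC: 48 − 2Q = 27.5 + 2Q ⇒ Q = 5.125, P = 48 − 5.125 = 42.875.
Competitive equilibrium sets price equal to marginal cost: 48 − Q = 27.5 + 2Q, so Q = 41/6 and P = 247/6.
Ratio Q_m/Q_c = 5.125/(41/6) = 0.75.

Q_m/Q_c = 0.75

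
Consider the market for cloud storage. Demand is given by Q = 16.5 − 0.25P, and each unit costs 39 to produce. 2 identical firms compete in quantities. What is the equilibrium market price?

Inverting demand: P = 66 − 4Q.
In a 2-firm Cournot equilibrium, symmetry and the first-order condition give q = (66 − 39)/(12) = 2.25. So Q = 4.5 and P = 48.

P = 48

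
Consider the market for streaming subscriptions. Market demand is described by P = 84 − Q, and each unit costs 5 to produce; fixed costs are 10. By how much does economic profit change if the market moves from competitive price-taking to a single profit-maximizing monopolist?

π rises by 1560.25

Competitive firms price at marginal cost: P = 5, giving Q = 79.
Profit = (5 − 5)·79 − 10 = −10.
A monopolist chooses Q where MR = MC. MR = 84 − 2Q; setting this equal to 5 gives Q = 39.5 and P = 44.5.
Profit = (44.5 − 5)·39.5 − 10 = 1550.25.
Change in economic profit: 1550.25 − −10 = 1560.25.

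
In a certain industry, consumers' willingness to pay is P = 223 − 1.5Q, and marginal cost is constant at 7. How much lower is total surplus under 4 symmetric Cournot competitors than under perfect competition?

Total surplus falls by 622.08

Perfect competition: P = MC = 7, so 223 − 1.5Q = 7 and Q = 144.
CS = ½·(223 − 7)·144 = 15552; PS = (7 − 7)·144 = 0; TS = 15552.
Cournot with 4 identical firms: the symmetric best-response condition is 223 − 7.5q = 7. Each firm produces q = 28.8, total output Q = 115.2, price P = 50.2.
CS = ½·(223 − 50.2)·115.2 = 9953.28; PS = (50.2 − 7)·115.2 = 4976.64; TS = 14929.92.
Change in total surplus: 14929.92 − 15552 = −622.08.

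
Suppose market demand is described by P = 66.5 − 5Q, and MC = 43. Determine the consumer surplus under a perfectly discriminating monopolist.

CS = 0

A perfectly discriminating monopolist sells every unit with P(Q) ≥ MC(Q), so output equals the competitive quantity Q = 4.7. Each buyer pays their reservation price, so CS = 0 and the firm captures all surplus.
CS = 0.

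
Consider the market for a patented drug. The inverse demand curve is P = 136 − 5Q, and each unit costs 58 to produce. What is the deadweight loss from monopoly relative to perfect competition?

DWL = 152.1

Under competition P = MC = 58, so Q = (136 − 58)/5 = 15.6.
Monopoly sets MR = MC: 136 − 10Q = 58 ⇒ Q = 7.8, P = 136 − 5·7.8 = 97.
DWL is the triangle between Q = 7.8 and Q = 15.6: ½·(15.6 − 7.8)·(97 − 58) = 152.1.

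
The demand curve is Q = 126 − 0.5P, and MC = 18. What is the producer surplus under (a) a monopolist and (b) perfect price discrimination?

Monopoly: PS = 6844.5; Perfect PD: PS = 13689

Inverting demand: P = 252 − 2Q.
Monopoly sets MR = MC: 252 − 4Q = 18 ⇒ Q = 58.5, P = 252 − 2·58.5 = 135.
PS = (135 − 18)·58.5 = 6844.5.
With perfect price discrimination, output is the efficient level Q = 117 (where demand meets MC), but every buyer pays their willingness to pay: CS = 0 and PS = total surplus.
PS = ½·(252 − 18)·117 = 13689.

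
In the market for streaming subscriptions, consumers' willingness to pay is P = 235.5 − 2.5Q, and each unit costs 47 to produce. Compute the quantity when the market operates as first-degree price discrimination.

Under first-degree price discrimination the firm charges each unit its demand price and produces up to where P = MC, i.e. Q = 75.4. Consumer surplus is zero; producer surplus equals total surplus.

Q = 75.4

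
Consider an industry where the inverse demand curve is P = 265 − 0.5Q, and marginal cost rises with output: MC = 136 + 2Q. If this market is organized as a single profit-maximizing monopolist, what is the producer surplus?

The monopolist equates marginal revenue to marginal cost: 265 − Q = 136 + 2Q, so Q = 43. From demand, P = 243.5.
PS = P·Q − VC(Q) = 243.5·43 − (136·43 + ½·2·43²) = 2773.5.

PS = 2773.5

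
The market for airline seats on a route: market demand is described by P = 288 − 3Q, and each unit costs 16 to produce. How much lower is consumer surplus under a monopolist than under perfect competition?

Consumer surplus falls by 9248

Under competition P = MC = 16, so Q = (288 − 16)/3 = 272/3.
CS = ½·(288 − 16)·272/3 = 36992/3.
The monopolist equates marginal revenue to marginal cost: 288 − 6Q = 16, so Q = 136/3. From demand, P = 152.
CS = ½·(288 − 152)·136/3 = 9248/3.
Change in consumer surplus: 9248/3 − 36992/3 = −9248.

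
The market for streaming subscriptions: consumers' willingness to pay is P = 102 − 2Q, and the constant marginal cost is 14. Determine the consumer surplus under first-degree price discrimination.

Under first-degree price discrimination the firm charges each unit its demand price and produces up to where P = MC, i.e. Q = 44. Consumer surplus is zero; producer surplus equals total surplus.
CS = 0.

CS = 0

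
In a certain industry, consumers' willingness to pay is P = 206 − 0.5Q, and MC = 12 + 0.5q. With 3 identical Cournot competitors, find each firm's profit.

π_i = 4516.32

With 3 symmetric Cournot firms, each firm's FOC gives 206 − 2q = 12 + 0.5q, so q = 77.6, Q = 3·77.6 = 232.8, and P = 89.6.
Each firm's profit = 89.6·77.6 − (12·77.6 + ½·0.5·77.6²) = 4516.32.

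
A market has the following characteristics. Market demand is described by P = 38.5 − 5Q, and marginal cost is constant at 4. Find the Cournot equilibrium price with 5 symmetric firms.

In a 5-firm Cournot equilibrium, symmetry and the first-order condition give q = (38.5 − 4)/(30) = 1.15. So Q = 5.75 and P = 9.75.

P = 9.75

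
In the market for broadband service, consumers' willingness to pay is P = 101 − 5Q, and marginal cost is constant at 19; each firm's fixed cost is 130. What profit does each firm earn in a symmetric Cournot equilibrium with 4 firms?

Cournot with 4 identical firms: the symmetric best-response condition is 101 − 25q = 19. Each firm produces q = 3.28, total output Q = 13.12, price P = 35.4.
Each firm's profit = (35.4 − 19)·3.28 − 130 = −76.208.

π_i = −76.208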